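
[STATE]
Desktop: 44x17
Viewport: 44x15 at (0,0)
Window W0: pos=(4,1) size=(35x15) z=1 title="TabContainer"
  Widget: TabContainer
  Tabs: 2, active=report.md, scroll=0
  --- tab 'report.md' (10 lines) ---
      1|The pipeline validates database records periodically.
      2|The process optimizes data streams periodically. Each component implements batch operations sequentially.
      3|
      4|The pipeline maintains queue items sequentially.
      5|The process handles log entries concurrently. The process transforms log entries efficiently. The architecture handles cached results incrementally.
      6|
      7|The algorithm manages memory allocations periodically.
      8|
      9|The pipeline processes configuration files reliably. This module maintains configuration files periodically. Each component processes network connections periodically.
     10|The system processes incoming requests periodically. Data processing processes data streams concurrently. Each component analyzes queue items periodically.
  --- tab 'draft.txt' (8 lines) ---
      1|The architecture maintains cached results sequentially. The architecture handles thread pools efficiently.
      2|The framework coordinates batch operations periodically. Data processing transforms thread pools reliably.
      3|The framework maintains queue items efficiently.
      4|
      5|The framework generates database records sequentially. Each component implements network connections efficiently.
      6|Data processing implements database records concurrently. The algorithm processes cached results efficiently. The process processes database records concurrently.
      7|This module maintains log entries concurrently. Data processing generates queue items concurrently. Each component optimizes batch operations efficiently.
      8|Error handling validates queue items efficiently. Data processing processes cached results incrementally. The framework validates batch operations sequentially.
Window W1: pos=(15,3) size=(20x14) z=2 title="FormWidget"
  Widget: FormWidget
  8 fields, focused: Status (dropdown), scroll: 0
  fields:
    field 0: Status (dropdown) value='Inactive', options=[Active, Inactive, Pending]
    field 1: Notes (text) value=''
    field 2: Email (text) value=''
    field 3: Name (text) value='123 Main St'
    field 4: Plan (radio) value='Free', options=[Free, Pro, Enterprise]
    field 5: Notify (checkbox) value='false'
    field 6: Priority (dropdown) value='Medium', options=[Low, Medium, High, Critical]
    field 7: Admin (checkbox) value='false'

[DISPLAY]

                                            
    ┏━━━━━━━━━━━━━━━━━━━━━━━━━━━━━━━━━┓     
    ┃ TabContainer                    ┃     
    ┠──────────┏━━━━━━━━━━━━━━━━━━┓───┨     
    ┃[report.md┃ FormWidget       ┃   ┃     
    ┃──────────┠──────────────────┨───┃     
    ┃The pipeli┃> Status:     [I▼]┃e r┃     
    ┃The proces┃  Notes:      [  ]┃eam┃     
    ┃          ┃  Email:      [  ]┃   ┃     
    ┃The pipeli┃  Name:       [12]┃tem┃     
    ┃The proces┃  Plan:       (●) ┃s c┃     
    ┃          ┃  Notify:     [ ] ┃   ┃     
    ┃The algori┃  Priority:   [M▼]┃llo┃     
    ┃          ┃  Admin:      [ ] ┃   ┃     
    ┃The pipeli┃                  ┃rat┃     


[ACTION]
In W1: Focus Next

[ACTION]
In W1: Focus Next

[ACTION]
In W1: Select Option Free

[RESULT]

                                            
    ┏━━━━━━━━━━━━━━━━━━━━━━━━━━━━━━━━━┓     
    ┃ TabContainer                    ┃     
    ┠──────────┏━━━━━━━━━━━━━━━━━━┓───┨     
    ┃[report.md┃ FormWidget       ┃   ┃     
    ┃──────────┠──────────────────┨───┃     
    ┃The pipeli┃  Status:     [I▼]┃e r┃     
    ┃The proces┃  Notes:      [  ]┃eam┃     
    ┃          ┃> Email:      [  ]┃   ┃     
    ┃The pipeli┃  Name:       [12]┃tem┃     
    ┃The proces┃  Plan:       (●) ┃s c┃     
    ┃          ┃  Notify:     [ ] ┃   ┃     
    ┃The algori┃  Priority:   [M▼]┃llo┃     
    ┃          ┃  Admin:      [ ] ┃   ┃     
    ┃The pipeli┃                  ┃rat┃     


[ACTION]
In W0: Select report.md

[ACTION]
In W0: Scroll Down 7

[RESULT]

                                            
    ┏━━━━━━━━━━━━━━━━━━━━━━━━━━━━━━━━━┓     
    ┃ TabContainer                    ┃     
    ┠──────────┏━━━━━━━━━━━━━━━━━━┓───┨     
    ┃[report.md┃ FormWidget       ┃   ┃     
    ┃──────────┠──────────────────┨───┃     
    ┃          ┃  Status:     [I▼]┃   ┃     
    ┃The pipeli┃  Notes:      [  ]┃rat┃     
    ┃The system┃> Email:      [  ]┃req┃     
    ┃          ┃  Name:       [12]┃   ┃     
    ┃          ┃  Plan:       (●) ┃   ┃     
    ┃          ┃  Notify:     [ ] ┃   ┃     
    ┃          ┃  Priority:   [M▼]┃   ┃     
    ┃          ┃  Admin:      [ ] ┃   ┃     
    ┃          ┃                  ┃   ┃     


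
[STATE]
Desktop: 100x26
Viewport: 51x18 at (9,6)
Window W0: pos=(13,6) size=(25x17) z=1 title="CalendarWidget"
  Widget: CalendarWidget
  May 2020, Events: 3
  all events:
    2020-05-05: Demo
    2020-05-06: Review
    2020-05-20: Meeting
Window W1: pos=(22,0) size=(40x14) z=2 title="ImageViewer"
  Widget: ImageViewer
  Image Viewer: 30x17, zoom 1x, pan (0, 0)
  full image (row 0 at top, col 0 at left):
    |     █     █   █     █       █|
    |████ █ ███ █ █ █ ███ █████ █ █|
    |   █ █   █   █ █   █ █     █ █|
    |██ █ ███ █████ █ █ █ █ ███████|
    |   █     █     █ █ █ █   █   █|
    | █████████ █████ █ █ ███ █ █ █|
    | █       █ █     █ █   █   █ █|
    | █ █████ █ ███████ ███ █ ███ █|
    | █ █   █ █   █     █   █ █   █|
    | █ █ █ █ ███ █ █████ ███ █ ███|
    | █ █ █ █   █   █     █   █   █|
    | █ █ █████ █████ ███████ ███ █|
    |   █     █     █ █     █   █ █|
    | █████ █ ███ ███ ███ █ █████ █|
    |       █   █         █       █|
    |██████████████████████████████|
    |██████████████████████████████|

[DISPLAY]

    ┏━━━━━━━━┃██ █ ███ █████ █ █ █ █ ███████       
    ┃ Calenda┃   █     █     █ █ █ █   █   █       
    ┠────────┃ █████████ █████ █ █ ███ █ █ █       
    ┃        ┃ █       █ █     █ █   █   █ █       
    ┃Mo Tu We┃ █ █████ █ ███████ ███ █ ███ █       
    ┃        ┃ █ █   █ █   █     █   █ █   █       
    ┃ 4  5*  ┃ █ █ █ █ ███ █ █████ ███ █ ███       
    ┃11 12 13┗━━━━━━━━━━━━━━━━━━━━━━━━━━━━━━━━━━━━━
    ┃18 19 20* 21 22 23 24  ┃                      
    ┃25 26 27 28 29 30 31   ┃                      
    ┃                       ┃                      
    ┃                       ┃                      
    ┃                       ┃                      
    ┃                       ┃                      
    ┃                       ┃                      
    ┃                       ┃                      
    ┗━━━━━━━━━━━━━━━━━━━━━━━┛                      
                                                   


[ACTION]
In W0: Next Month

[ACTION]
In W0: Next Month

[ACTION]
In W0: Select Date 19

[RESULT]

    ┏━━━━━━━━┃██ █ ███ █████ █ █ █ █ ███████       
    ┃ Calenda┃   █     █     █ █ █ █   █   █       
    ┠────────┃ █████████ █████ █ █ ███ █ █ █       
    ┃       J┃ █       █ █     █ █   █   █ █       
    ┃Mo Tu We┃ █ █████ █ ███████ ███ █ ███ █       
    ┃       1┃ █ █   █ █   █     █   █ █   █       
    ┃ 6  7  8┃ █ █ █ █ ███ █ █████ ███ █ ███       
    ┃13 14 15┗━━━━━━━━━━━━━━━━━━━━━━━━━━━━━━━━━━━━━
    ┃20 21 22 23 24 25 26   ┃                      
    ┃27 28 29 30 31         ┃                      
    ┃                       ┃                      
    ┃                       ┃                      
    ┃                       ┃                      
    ┃                       ┃                      
    ┃                       ┃                      
    ┃                       ┃                      
    ┗━━━━━━━━━━━━━━━━━━━━━━━┛                      
                                                   


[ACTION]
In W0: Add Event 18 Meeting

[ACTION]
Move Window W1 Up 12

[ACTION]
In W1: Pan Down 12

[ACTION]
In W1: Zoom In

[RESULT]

    ┏━━━━━━━━┃  ██  ██████████  ██  ██████████████ 
    ┃ Calenda┃  ██  ██      ██  ██      ██         
    ┠────────┃  ██  ██      ██  ██      ██         
    ┃       J┃  ██  ██  ██  ██  ██████  ██  ███████
    ┃Mo Tu We┃  ██  ██  ██  ██  ██████  ██  ███████
    ┃       1┃  ██  ██  ██  ██      ██      ██     
    ┃ 6  7  8┃  ██  ██  ██  ██      ██      ██     
    ┃13 14 15┗━━━━━━━━━━━━━━━━━━━━━━━━━━━━━━━━━━━━━
    ┃20 21 22 23 24 25 26   ┃                      
    ┃27 28 29 30 31         ┃                      
    ┃                       ┃                      
    ┃                       ┃                      
    ┃                       ┃                      
    ┃                       ┃                      
    ┃                       ┃                      
    ┃                       ┃                      
    ┗━━━━━━━━━━━━━━━━━━━━━━━┛                      
                                                   


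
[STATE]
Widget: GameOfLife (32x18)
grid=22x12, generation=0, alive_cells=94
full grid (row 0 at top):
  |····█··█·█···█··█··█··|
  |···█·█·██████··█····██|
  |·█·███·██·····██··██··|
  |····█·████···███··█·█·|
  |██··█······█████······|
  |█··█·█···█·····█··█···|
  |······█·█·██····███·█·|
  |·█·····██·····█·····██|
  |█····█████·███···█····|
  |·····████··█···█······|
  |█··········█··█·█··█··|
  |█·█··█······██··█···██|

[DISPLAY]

Gen: 0                          
····█··█·█···█··█··█··          
···█·█·██████··█····██          
·█·███·██·····██··██··          
····█·████···███··█·█·          
██··█······█████······          
█··█·█···█·····█··█···          
······█·█·██····███·█·          
·█·····██·····█·····██          
█····█████·███···█····          
·····████··█···█······          
█··········█··█·█··█··          
█·█··█······██··█···██          
                                
                                
                                
                                
                                


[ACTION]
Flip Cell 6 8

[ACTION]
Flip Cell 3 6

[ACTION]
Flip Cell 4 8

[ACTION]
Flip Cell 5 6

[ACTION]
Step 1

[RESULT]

Gen: 1                          
····█·██·█·██·······█·          
··██·█····████·██·█·█·          
··██·█·····██···█·█··█          
███···█··█······█·█···          
██·██·█···█·█···█··█··          
██··████·█···█·█··██··          
·····██·███····████·██          
·····█·······█··█·████          
·····█···██████·······          
·····█···█·█·████·····          
·█···█·█···█·██·█···█·          
·█··········██·█····█·          
                                
                                
                                
                                
                                


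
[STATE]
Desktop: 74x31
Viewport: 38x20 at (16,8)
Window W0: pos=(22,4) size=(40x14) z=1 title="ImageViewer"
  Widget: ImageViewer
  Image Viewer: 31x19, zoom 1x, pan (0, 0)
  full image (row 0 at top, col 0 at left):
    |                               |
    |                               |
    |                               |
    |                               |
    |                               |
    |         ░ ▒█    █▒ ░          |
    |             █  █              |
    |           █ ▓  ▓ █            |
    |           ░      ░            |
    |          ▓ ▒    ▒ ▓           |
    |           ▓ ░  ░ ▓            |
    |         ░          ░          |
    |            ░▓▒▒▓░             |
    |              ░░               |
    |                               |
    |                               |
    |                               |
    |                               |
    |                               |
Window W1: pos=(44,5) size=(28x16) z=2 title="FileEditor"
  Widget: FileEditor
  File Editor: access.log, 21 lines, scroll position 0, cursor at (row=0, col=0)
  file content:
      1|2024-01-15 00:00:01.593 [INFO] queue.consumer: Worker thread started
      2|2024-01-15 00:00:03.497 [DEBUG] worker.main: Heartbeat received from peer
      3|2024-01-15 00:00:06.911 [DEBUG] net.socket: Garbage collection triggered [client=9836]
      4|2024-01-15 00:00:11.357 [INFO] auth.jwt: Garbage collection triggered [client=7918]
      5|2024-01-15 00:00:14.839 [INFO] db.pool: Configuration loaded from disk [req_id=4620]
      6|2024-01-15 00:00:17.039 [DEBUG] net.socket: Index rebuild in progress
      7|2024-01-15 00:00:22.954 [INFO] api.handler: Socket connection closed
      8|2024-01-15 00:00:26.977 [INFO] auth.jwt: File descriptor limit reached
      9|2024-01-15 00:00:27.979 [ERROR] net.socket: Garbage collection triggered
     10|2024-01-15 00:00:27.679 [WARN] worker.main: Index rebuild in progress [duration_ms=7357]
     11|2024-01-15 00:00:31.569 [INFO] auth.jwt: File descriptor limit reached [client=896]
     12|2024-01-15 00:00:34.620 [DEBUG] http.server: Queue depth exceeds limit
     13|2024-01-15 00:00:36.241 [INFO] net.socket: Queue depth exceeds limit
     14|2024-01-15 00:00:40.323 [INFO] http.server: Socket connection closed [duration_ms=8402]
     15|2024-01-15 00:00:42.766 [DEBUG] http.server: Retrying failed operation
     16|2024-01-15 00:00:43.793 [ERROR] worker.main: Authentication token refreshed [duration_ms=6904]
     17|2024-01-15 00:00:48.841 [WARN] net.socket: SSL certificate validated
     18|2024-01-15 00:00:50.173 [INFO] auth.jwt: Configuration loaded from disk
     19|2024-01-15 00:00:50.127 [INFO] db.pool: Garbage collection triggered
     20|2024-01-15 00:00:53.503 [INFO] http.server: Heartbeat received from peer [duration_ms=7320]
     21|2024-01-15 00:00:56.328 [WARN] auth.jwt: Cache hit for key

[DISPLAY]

      ┃                     ┃█024-01-1
      ┃                     ┃2024-01-1
      ┃                     ┃2024-01-1
      ┃                     ┃2024-01-1
      ┃         ░ ▒█    █▒ ░┃2024-01-1
      ┃             █  █    ┃2024-01-1
      ┃           █ ▓  ▓ █  ┃2024-01-1
      ┃           ░      ░  ┃2024-01-1
      ┃          ▓ ▒    ▒ ▓ ┃2024-01-1
      ┗━━━━━━━━━━━━━━━━━━━━━┃2024-01-1
                            ┃2024-01-1
                            ┃2024-01-1
                            ┗━━━━━━━━━
                                      
                                      
                                      
                                      
                                      
                                      
                                      


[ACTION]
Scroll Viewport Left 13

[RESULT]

                   ┃                  
                   ┃                  
                   ┃                  
                   ┃                  
                   ┃         ░ ▒█    █
                   ┃             █  █ 
                   ┃           █ ▓  ▓ 
                   ┃           ░      
                   ┃          ▓ ▒    ▒
                   ┗━━━━━━━━━━━━━━━━━━
                                      
                                      
                                      
                                      
                                      
                                      
                                      
                                      
                                      
                                      


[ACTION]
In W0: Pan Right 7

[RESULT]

                   ┃                  
                   ┃                  
                   ┃                  
                   ┃                  
                   ┃  ░ ▒█    █▒ ░    
                   ┃      █  █        
                   ┃    █ ▓  ▓ █      
                   ┃    ░      ░      
                   ┃   ▓ ▒    ▒ ▓     
                   ┗━━━━━━━━━━━━━━━━━━
                                      
                                      
                                      
                                      
                                      
                                      
                                      
                                      
                                      
                                      


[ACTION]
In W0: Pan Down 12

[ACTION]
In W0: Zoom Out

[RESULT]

                   ┃       ░░         
                   ┃                  
                   ┃                  
                   ┃                  
                   ┃                  
                   ┃                  
                   ┃                  
                   ┃                  
                   ┃                  
                   ┗━━━━━━━━━━━━━━━━━━
                                      
                                      
                                      
                                      
                                      
                                      
                                      
                                      
                                      
                                      


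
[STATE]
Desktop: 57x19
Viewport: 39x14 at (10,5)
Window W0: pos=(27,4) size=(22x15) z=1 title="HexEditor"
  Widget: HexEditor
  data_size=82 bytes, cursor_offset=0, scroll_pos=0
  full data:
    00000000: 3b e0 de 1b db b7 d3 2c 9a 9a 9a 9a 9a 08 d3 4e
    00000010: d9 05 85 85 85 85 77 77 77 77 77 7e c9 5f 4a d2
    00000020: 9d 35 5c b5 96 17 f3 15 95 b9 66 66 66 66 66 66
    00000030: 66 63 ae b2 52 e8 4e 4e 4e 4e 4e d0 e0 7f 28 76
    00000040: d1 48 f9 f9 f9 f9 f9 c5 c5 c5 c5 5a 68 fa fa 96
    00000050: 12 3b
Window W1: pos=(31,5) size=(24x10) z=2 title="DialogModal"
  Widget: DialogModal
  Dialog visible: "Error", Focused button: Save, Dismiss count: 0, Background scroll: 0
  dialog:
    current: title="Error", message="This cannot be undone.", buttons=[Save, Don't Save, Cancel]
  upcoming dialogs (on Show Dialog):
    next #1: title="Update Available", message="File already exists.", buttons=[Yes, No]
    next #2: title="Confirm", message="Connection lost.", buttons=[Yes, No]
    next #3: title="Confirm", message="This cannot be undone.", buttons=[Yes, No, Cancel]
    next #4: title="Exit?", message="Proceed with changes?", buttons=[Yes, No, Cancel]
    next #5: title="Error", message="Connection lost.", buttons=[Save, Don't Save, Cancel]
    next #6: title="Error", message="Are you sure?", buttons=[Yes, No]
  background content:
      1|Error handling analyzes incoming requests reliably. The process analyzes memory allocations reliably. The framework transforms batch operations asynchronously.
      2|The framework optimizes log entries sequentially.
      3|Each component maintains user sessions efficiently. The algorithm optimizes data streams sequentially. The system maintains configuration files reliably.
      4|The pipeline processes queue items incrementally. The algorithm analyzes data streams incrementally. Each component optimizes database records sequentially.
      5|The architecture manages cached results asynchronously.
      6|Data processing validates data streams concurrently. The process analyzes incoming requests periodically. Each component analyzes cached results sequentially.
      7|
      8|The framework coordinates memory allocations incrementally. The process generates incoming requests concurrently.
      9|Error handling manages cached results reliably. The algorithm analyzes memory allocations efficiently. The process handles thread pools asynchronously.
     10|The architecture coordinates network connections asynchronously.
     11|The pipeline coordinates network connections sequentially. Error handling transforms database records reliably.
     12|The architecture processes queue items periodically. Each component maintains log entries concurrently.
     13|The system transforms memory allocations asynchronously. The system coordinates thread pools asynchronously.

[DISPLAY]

                 ┃ He┏━━━━━━━━━━━━━━━━━
                 ┠───┃ DialogModal     
                 ┃000┠─────────────────
                 ┃000┃Er┌──────────────
                 ┃000┃Th│     Error    
                 ┃000┃Ea│This cannot be
                 ┃000┃Th│[Save]  Don't 
                 ┃000┃Th└──────────────
                 ┃   ┃Data processing v
                 ┃   ┗━━━━━━━━━━━━━━━━━
                 ┃                    ┃
                 ┃                    ┃
                 ┃                    ┃
                 ┗━━━━━━━━━━━━━━━━━━━━┛


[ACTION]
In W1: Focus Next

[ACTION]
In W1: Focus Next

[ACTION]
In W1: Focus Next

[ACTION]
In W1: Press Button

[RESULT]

                 ┃ He┏━━━━━━━━━━━━━━━━━
                 ┠───┃ DialogModal     
                 ┃000┠─────────────────
                 ┃000┃Error handling an
                 ┃000┃The framework opt
                 ┃000┃Each component ma
                 ┃000┃The pipeline proc
                 ┃000┃The architecture 
                 ┃   ┃Data processing v
                 ┃   ┗━━━━━━━━━━━━━━━━━
                 ┃                    ┃
                 ┃                    ┃
                 ┃                    ┃
                 ┗━━━━━━━━━━━━━━━━━━━━┛


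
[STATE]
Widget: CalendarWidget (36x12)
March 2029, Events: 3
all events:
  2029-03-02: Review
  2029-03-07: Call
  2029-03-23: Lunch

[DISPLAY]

             March 2029             
Mo Tu We Th Fr Sa Su                
          1  2*  3  4               
 5  6  7*  8  9 10 11               
12 13 14 15 16 17 18                
19 20 21 22 23* 24 25               
26 27 28 29 30 31                   
                                    
                                    
                                    
                                    
                                    


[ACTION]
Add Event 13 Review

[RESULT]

             March 2029             
Mo Tu We Th Fr Sa Su                
          1  2*  3  4               
 5  6  7*  8  9 10 11               
12 13* 14 15 16 17 18               
19 20 21 22 23* 24 25               
26 27 28 29 30 31                   
                                    
                                    
                                    
                                    
                                    


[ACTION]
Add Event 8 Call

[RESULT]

             March 2029             
Mo Tu We Th Fr Sa Su                
          1  2*  3  4               
 5  6  7*  8*  9 10 11              
12 13* 14 15 16 17 18               
19 20 21 22 23* 24 25               
26 27 28 29 30 31                   
                                    
                                    
                                    
                                    
                                    


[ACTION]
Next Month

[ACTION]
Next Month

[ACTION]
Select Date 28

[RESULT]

              May 2029              
Mo Tu We Th Fr Sa Su                
    1  2  3  4  5  6                
 7  8  9 10 11 12 13                
14 15 16 17 18 19 20                
21 22 23 24 25 26 27                
[28] 29 30 31                       
                                    
                                    
                                    
                                    
                                    


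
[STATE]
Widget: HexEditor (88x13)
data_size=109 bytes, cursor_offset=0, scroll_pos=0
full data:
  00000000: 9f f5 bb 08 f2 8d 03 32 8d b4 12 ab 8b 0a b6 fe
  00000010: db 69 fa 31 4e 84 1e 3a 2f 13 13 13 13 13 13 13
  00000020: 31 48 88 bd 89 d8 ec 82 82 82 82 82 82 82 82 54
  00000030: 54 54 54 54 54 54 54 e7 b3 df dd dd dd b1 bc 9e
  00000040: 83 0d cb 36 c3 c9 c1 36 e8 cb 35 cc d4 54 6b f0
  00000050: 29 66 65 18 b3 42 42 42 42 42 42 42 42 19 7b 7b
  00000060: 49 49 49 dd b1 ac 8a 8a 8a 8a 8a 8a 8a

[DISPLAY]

00000000  9F f5 bb 08 f2 8d 03 32  8d b4 12 ab 8b 0a b6 fe  |.......2........|          
00000010  db 69 fa 31 4e 84 1e 3a  2f 13 13 13 13 13 13 13  |.i.1N..:/.......|          
00000020  31 48 88 bd 89 d8 ec 82  82 82 82 82 82 82 82 54  |1H.............T|          
00000030  54 54 54 54 54 54 54 e7  b3 df dd dd dd b1 bc 9e  |TTTTTTT.........|          
00000040  83 0d cb 36 c3 c9 c1 36  e8 cb 35 cc d4 54 6b f0  |...6...6..5..Tk.|          
00000050  29 66 65 18 b3 42 42 42  42 42 42 42 42 19 7b 7b  |)fe..BBBBBBBB.{{|          
00000060  49 49 49 dd b1 ac 8a 8a  8a 8a 8a 8a 8a           |III..........   |          
                                                                                        
                                                                                        
                                                                                        
                                                                                        
                                                                                        
                                                                                        


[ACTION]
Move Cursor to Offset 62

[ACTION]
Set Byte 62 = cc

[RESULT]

00000000  9f f5 bb 08 f2 8d 03 32  8d b4 12 ab 8b 0a b6 fe  |.......2........|          
00000010  db 69 fa 31 4e 84 1e 3a  2f 13 13 13 13 13 13 13  |.i.1N..:/.......|          
00000020  31 48 88 bd 89 d8 ec 82  82 82 82 82 82 82 82 54  |1H.............T|          
00000030  54 54 54 54 54 54 54 e7  b3 df dd dd dd b1 CC 9e  |TTTTTTT.........|          
00000040  83 0d cb 36 c3 c9 c1 36  e8 cb 35 cc d4 54 6b f0  |...6...6..5..Tk.|          
00000050  29 66 65 18 b3 42 42 42  42 42 42 42 42 19 7b 7b  |)fe..BBBBBBBB.{{|          
00000060  49 49 49 dd b1 ac 8a 8a  8a 8a 8a 8a 8a           |III..........   |          
                                                                                        
                                                                                        
                                                                                        
                                                                                        
                                                                                        
                                                                                        


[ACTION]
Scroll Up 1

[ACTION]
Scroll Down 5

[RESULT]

00000050  29 66 65 18 b3 42 42 42  42 42 42 42 42 19 7b 7b  |)fe..BBBBBBBB.{{|          
00000060  49 49 49 dd b1 ac 8a 8a  8a 8a 8a 8a 8a           |III..........   |          
                                                                                        
                                                                                        
                                                                                        
                                                                                        
                                                                                        
                                                                                        
                                                                                        
                                                                                        
                                                                                        
                                                                                        
                                                                                        


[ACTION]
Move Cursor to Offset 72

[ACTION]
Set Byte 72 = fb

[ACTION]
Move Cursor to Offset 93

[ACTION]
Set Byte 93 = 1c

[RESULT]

00000050  29 66 65 18 b3 42 42 42  42 42 42 42 42 1C 7b 7b  |)fe..BBBBBBBB.{{|          
00000060  49 49 49 dd b1 ac 8a 8a  8a 8a 8a 8a 8a           |III..........   |          
                                                                                        
                                                                                        
                                                                                        
                                                                                        
                                                                                        
                                                                                        
                                                                                        
                                                                                        
                                                                                        
                                                                                        
                                                                                        


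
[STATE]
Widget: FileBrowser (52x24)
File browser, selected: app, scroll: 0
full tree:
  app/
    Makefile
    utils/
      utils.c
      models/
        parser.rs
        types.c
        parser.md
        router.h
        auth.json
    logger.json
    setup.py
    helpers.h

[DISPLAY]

> [-] app/                                          
    Makefile                                        
    [+] utils/                                      
    logger.json                                     
    setup.py                                        
    helpers.h                                       
                                                    
                                                    
                                                    
                                                    
                                                    
                                                    
                                                    
                                                    
                                                    
                                                    
                                                    
                                                    
                                                    
                                                    
                                                    
                                                    
                                                    
                                                    


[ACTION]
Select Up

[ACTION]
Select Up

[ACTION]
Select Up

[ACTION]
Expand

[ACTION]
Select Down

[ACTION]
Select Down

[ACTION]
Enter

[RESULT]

  [-] app/                                          
    Makefile                                        
  > [-] utils/                                      
      utils.c                                       
      [+] models/                                   
    logger.json                                     
    setup.py                                        
    helpers.h                                       
                                                    
                                                    
                                                    
                                                    
                                                    
                                                    
                                                    
                                                    
                                                    
                                                    
                                                    
                                                    
                                                    
                                                    
                                                    
                                                    


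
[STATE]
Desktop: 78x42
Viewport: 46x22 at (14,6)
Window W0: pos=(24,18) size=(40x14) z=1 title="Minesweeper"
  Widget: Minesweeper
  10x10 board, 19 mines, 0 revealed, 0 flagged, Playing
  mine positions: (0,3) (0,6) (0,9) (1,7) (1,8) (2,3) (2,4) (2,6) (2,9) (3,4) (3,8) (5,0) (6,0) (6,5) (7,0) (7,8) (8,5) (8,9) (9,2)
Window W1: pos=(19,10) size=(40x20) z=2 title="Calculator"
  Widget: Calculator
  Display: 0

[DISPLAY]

                                              
                                              
                                              
                                              
     ┏━━━━━━━━━━━━━━━━━━━━━━━━━━━━━━━━━━━━━━┓ 
     ┃ Calculator                           ┃ 
     ┠──────────────────────────────────────┨ 
     ┃                                     0┃ 
     ┃┌───┬───┬───┬───┐                     ┃ 
     ┃│ 7 │ 8 │ 9 │ ÷ │                     ┃ 
     ┃├───┼───┼───┼───┤                     ┃ 
     ┃│ 4 │ 5 │ 6 │ × │                     ┃ 
     ┃├───┼───┼───┼───┤                     ┃━
     ┃│ 1 │ 2 │ 3 │ - │                     ┃ 
     ┃├───┼───┼───┼───┤                     ┃─
     ┃│ 0 │ . │ = │ + │                     ┃ 
     ┃├───┼───┼───┼───┤                     ┃ 
     ┃│ C │ MC│ MR│ M+│                     ┃ 
     ┃└───┴───┴───┴───┘                     ┃ 
     ┃                                      ┃ 
     ┃                                      ┃ 
     ┃                                      ┃ 


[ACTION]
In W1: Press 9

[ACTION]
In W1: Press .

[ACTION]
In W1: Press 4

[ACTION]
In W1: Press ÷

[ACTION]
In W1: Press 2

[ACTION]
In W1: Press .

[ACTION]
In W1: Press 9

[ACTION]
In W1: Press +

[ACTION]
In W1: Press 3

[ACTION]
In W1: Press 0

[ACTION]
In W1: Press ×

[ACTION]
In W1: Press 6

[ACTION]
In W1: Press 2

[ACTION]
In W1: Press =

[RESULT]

                                              
                                              
                                              
                                              
     ┏━━━━━━━━━━━━━━━━━━━━━━━━━━━━━━━━━━━━━━┓ 
     ┃ Calculator                           ┃ 
     ┠──────────────────────────────────────┨ 
     ┃                           2060.965517┃ 
     ┃┌───┬───┬───┬───┐                     ┃ 
     ┃│ 7 │ 8 │ 9 │ ÷ │                     ┃ 
     ┃├───┼───┼───┼───┤                     ┃ 
     ┃│ 4 │ 5 │ 6 │ × │                     ┃ 
     ┃├───┼───┼───┼───┤                     ┃━
     ┃│ 1 │ 2 │ 3 │ - │                     ┃ 
     ┃├───┼───┼───┼───┤                     ┃─
     ┃│ 0 │ . │ = │ + │                     ┃ 
     ┃├───┼───┼───┼───┤                     ┃ 
     ┃│ C │ MC│ MR│ M+│                     ┃ 
     ┃└───┴───┴───┴───┘                     ┃ 
     ┃                                      ┃ 
     ┃                                      ┃ 
     ┃                                      ┃ 


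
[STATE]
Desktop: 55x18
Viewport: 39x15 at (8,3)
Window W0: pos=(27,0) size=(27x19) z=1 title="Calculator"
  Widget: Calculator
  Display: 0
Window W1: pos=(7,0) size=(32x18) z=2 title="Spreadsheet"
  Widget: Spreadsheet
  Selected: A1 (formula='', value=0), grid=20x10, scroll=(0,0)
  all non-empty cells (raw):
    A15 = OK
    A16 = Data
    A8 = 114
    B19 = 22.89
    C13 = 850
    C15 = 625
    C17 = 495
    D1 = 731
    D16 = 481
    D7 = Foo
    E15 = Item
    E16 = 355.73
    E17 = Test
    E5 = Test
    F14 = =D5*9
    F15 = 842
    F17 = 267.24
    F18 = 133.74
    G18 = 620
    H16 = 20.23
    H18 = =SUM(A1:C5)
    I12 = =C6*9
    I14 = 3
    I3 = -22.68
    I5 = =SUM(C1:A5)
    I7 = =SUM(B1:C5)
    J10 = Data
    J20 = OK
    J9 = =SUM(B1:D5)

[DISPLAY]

A1:                           ┃        
       A       B       C      ┃─┬───┐  
------------------------------┃ │ ÷ │  
  1      [0]       0       0  ┃─┼───┤  
  2        0       0       0  ┃ │ × │  
  3        0       0       0  ┃─┼───┤  
  4        0       0       0  ┃ │ - │  
  5        0       0       0  ┃─┼───┤  
  6        0       0       0  ┃ │ + │  
  7        0       0       0Fo┃─┼───┤  
  8      114       0       0  ┃R│ M+│  
  9        0       0       0  ┃─┴───┘  
 10        0       0       0  ┃        
 11        0       0       0  ┃        
━━━━━━━━━━━━━━━━━━━━━━━━━━━━━━┛        


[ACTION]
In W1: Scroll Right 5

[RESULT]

A1:                           ┃        
       F       G       H      ┃─┬───┐  
------------------------------┃ │ ÷ │  
  1        0       0       0  ┃─┼───┤  
  2        0       0       0  ┃ │ × │  
  3        0       0       0  ┃─┼───┤  
  4        0       0       0  ┃ │ - │  
  5        0       0       0  ┃─┼───┤  
  6        0       0       0  ┃ │ + │  
  7        0       0       0  ┃─┼───┤  
  8        0       0       0  ┃R│ M+│  
  9        0       0       0  ┃─┴───┘  
 10        0       0       0  ┃        
 11        0       0       0  ┃        
━━━━━━━━━━━━━━━━━━━━━━━━━━━━━━┛        


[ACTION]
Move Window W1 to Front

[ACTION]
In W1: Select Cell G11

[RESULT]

G11:                          ┃        
       F       G       H      ┃─┬───┐  
------------------------------┃ │ ÷ │  
  1        0       0       0  ┃─┼───┤  
  2        0       0       0  ┃ │ × │  
  3        0       0       0  ┃─┼───┤  
  4        0       0       0  ┃ │ - │  
  5        0       0       0  ┃─┼───┤  
  6        0       0       0  ┃ │ + │  
  7        0       0       0  ┃─┼───┤  
  8        0       0       0  ┃R│ M+│  
  9        0       0       0  ┃─┴───┘  
 10        0       0       0  ┃        
 11        0     [0]       0  ┃        
━━━━━━━━━━━━━━━━━━━━━━━━━━━━━━┛        
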